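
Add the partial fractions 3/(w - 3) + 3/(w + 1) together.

Common denominator (w - 3)(w + 1). Numerator: 3(w + 1) + 3(w - 3) = (3w + 3) + (3w - 9) = 6w - 6
Result: (6w - 6)/[(w - 3)(w + 1)]


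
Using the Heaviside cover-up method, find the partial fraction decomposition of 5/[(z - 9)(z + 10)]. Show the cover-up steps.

Cover (z - 9): set z=9, get α = 5/(9 + 10) = 5/19. Cover (z + 10): set z=-10, get β = 5/(-10 - 9) = -5/19.
Result: (5/19)/(z - 9) - (5/19)/(z + 10)


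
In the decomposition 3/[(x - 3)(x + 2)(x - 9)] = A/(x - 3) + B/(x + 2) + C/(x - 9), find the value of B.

Cover-up at x = -2: B = 3/[(-2 - 3)(-2 - 9)] = 3/[(-5)(-11)] = 3/55


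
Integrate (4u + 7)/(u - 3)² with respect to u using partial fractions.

Decompose: α = 4, β = 4·3 + 7 = 19, so (4u + 7)/(u - 3)² = 4/(u - 3) + 19/(u - 3)². Integrate: ∫ α/(u - 3) du = 4 ln|(u - 3)|; ∫ β/(u - 3)² du = -19/(u - 3). Sum: 4 ln|(u - 3)| - 19/(u - 3) + C


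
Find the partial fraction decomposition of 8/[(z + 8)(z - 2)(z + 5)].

Using cover-up method: α = 4/15, β = 4/35, γ = -8/21
Result: (4/15)/(z + 8) + (4/35)/(z - 2) - (8/21)/(z + 5)


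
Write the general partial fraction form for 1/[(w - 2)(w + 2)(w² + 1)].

Two linear + quadratic: α/(w - 2) + β/(w + 2) + (γw + δ)/(w² + 1)


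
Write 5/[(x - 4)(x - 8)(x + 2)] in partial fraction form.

Using cover-up method: P = -5/24, Q = 1/8, R = 1/12
Result: (-5/24)/(x - 4) + (1/8)/(x - 8) + (1/12)/(x + 2)


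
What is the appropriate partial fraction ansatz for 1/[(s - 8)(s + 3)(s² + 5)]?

Two linear + quadratic: α/(s - 8) + β/(s + 3) + (γs + δ)/(s² + 5)


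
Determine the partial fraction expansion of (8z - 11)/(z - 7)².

(8z - 11) = α(z - 7) + β. At z = 7: β = 8·7 - 11 = 45. Coeff of z: α = 8
Result: 8/(z - 7) + 45/(z - 7)²


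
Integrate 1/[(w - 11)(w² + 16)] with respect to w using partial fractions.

Cover-up at w=11: α = 1/(11²+16) = 1/137. Coeff matching: β = -1/137, γ = -11/137. Decomposition: (1/137)/(w - 11) - ((1/137)w + 11/137)/(w² + 16). Integrate: linear → ln, quadratic → (1/2)ln + arctan: (1/137) ln|(w - 11)| - (1/274) ln(w² + 16) - (11/548) arctan(w/4) + C


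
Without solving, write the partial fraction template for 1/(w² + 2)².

Repeated quadratic factor: (Aw + B)/(w² + 2) + (Cw + D)/(w² + 2)²


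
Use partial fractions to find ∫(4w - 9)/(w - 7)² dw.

Decompose: A = 4, B = 4·7 - 9 = 19, so (4w - 9)/(w - 7)² = 4/(w - 7) + 19/(w - 7)². Integrate: ∫ A/(w - 7) dw = 4 ln|(w - 7)|; ∫ B/(w - 7)² dw = -19/(w - 7). Sum: 4 ln|(w - 7)| - 19/(w - 7) + C


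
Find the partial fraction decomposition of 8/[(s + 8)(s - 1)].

8/(s + 8)(s - 1) = α/(s + 8) + β/(s - 1). α = 8/(-8 - 1) = -8/9, β = 8/(1 + 8) = 8/9
Result: (-8/9)/(s + 8) + (8/9)/(s - 1)


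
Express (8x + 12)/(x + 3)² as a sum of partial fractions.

(8x + 12) = P(x + 3) + Q. At x = -3: Q = 8·(-3) + 12 = -12. Coeff of x: P = 8
Result: 8/(x + 3) - 12/(x + 3)²


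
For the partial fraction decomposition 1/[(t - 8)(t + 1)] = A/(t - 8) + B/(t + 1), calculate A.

Cover-up at t = 8: A = 1/(8 + 1) = 1/9


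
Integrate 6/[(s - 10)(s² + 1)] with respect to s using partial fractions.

Cover-up at s=10: P = 6/(10²+1) = 6/101. Coeff matching: Q = -6/101, R = -60/101. Decomposition: (6/101)/(s - 10) - ((6/101)s + 60/101)/(s² + 1). Integrate: linear → ln, quadratic → (1/2)ln + arctan: (6/101) ln|(s - 10)| - (3/101) ln(s² + 1) - (60/101) arctan(s) + C


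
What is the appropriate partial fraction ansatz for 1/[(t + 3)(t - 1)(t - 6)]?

Three distinct linear factors: A/(t + 3) + B/(t - 1) + C/(t - 6)


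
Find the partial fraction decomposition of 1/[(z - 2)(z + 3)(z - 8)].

Using cover-up method: P = -1/30, Q = 1/55, R = 1/66
Result: (-1/30)/(z - 2) + (1/55)/(z + 3) + (1/66)/(z - 8)


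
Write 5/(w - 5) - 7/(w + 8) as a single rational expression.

Common denominator (w - 5)(w + 8). Numerator: 5(w + 8) - 7(w - 5) = (5w + 40) - (7w - 35) = -2w + 75
Result: (-2w + 75)/[(w - 5)(w + 8)]


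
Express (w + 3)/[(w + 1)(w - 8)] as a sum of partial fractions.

At w=-1: P = (1·(-1) + 3)/(-1 - 8) = -2/9. At w=8: Q = (1·8 + 3)/(8 + 1) = 11/9
Result: (-2/9)/(w + 1) + (11/9)/(w - 8)


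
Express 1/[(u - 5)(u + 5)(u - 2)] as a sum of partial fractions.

Using cover-up method: A = 1/30, B = 1/70, C = -1/21
Result: (1/30)/(u - 5) + (1/70)/(u + 5) - (1/21)/(u - 2)


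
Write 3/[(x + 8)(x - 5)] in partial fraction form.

3/(x + 8)(x - 5) = A/(x + 8) + B/(x - 5). A = 3/(-8 - 5) = -3/13, B = 3/(5 + 8) = 3/13
Result: (-3/13)/(x + 8) + (3/13)/(x - 5)


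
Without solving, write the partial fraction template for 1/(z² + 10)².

Repeated quadratic factor: (αz + β)/(z² + 10) + (γz + δ)/(z² + 10)²


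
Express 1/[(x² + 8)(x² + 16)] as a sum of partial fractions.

Coefficient matching gives P = R = 0, Q = 1/(16-8) = 1/8, S = -Q = -1/8
Result: (1/8)/(x² + 8) - (1/8)/(x² + 16)


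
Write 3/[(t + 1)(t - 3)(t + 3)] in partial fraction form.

Using cover-up method: α = -3/8, β = 1/8, γ = 1/4
Result: (-3/8)/(t + 1) + (1/8)/(t - 3) + (1/4)/(t + 3)


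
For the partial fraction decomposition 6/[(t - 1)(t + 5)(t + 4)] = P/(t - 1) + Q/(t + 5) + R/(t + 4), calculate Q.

Cover-up at t = -5: Q = 6/[(-5 - 1)(-5 + 4)] = 6/[(-6)(-1)] = 6/6 = 1


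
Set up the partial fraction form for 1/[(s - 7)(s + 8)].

Distinct linear factors: α/(s - 7) + β/(s + 8)


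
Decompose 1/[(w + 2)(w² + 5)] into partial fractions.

Cover-up at w = -2: P = 1/((-2)² + 5) = 1/9. Then Q = -P = -1/9, R = -P·(0 - 2) = 2/9
Result: (1/9)/(w + 2) - ((1/9)w - 2/9)/(w² + 5)


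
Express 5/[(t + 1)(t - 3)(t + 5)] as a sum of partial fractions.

Using cover-up method: A = -5/16, B = 5/32, C = 5/32
Result: (-5/16)/(t + 1) + (5/32)/(t - 3) + (5/32)/(t + 5)


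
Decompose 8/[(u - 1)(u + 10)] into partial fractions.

8/(u - 1)(u + 10) = P/(u - 1) + Q/(u + 10). P = 8/(1 + 10) = 8/11, Q = 8/(-10 - 1) = -8/11
Result: (8/11)/(u - 1) - (8/11)/(u + 10)


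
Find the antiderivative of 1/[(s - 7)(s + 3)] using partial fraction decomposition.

Decompose: 1/[(s - 7)(s + 3)] = (1/10)/(s - 7) - (1/10)/(s + 3). Integrate each term: (1/10) ln|(s - 7)| - (1/10) ln|(s + 3)| + C


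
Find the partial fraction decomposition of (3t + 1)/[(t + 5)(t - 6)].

At t=-5: P = (3·(-5) + 1)/(-5 - 6) = 14/11. At t=6: Q = (3·6 + 1)/(6 + 5) = 19/11
Result: (14/11)/(t + 5) + (19/11)/(t - 6)


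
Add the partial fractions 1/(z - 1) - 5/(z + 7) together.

Common denominator (z - 1)(z + 7). Numerator: 1(z + 7) - 5(z - 1) = (z + 7) - (5z - 5) = -4z + 12
Result: (-4z + 12)/[(z - 1)(z + 7)]


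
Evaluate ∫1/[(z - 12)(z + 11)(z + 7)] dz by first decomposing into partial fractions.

Cover-up: A = 1/437, B = 1/92, C = -1/76. Decomposition: (1/437)/(z - 12) + (1/92)/(z + 11) - (1/76)/(z + 7). Integrate each term: (1/437) ln|(z - 12)| + (1/92) ln|(z + 11)| - (1/76) ln|(z + 7)| + C


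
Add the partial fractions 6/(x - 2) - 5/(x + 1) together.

Common denominator (x - 2)(x + 1). Numerator: 6(x + 1) - 5(x - 2) = (6x + 6) - (5x - 10) = x + 16
Result: (x + 16)/[(x - 2)(x + 1)]


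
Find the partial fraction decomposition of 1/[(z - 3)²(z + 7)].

Cover-up at z=-7: R = 1/(-7 - 3)² = 1/100. Cover-up at z=3: Q = 1/(3 + 7) = 1/10. Comparing z² coeff: P = -R = -1/100
Result: (-1/100)/(z - 3) + (1/10)/(z - 3)² + (1/100)/(z + 7)


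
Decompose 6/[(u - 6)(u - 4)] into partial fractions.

6/(u - 6)(u - 4) = A/(u - 6) + B/(u - 4). A = 6/(6 - 4) = 3, B = 6/(4 - 6) = -3
Result: 3/(u - 6) - 3/(u - 4)


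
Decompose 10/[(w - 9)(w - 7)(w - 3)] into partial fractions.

Using cover-up method: α = 5/6, β = -5/4, γ = 5/12
Result: (5/6)/(w - 9) - (5/4)/(w - 7) + (5/12)/(w - 3)


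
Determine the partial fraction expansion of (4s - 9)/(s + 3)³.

(4s - 9) = A(s + 3)² + B(s + 3) + C. At s = -3: C = 4·(-3) - 9 = -21. Coefficients: A = 0, B = 4
Result: 4/(s + 3)² - 21/(s + 3)³


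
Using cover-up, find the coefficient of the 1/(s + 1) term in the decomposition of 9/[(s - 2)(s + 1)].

Cover (s + 1), set s=-1: 9/((s - 2) at s=-1) = 9/(-3) = -3


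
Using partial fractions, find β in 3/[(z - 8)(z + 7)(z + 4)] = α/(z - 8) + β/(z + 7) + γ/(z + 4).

Cover-up at z = -7: β = 3/[(-7 - 8)(-7 + 4)] = 3/[(-15)(-3)] = 3/45 = 1/15


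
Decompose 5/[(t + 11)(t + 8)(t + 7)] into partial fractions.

Using cover-up method: P = 5/12, Q = -5/3, R = 5/4
Result: (5/12)/(t + 11) - (5/3)/(t + 8) + (5/4)/(t + 7)


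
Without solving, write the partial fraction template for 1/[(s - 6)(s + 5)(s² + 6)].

Two linear + quadratic: P/(s - 6) + Q/(s + 5) + (Rs + S)/(s² + 6)


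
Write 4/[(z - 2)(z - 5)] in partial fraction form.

4/(z - 2)(z - 5) = α/(z - 2) + β/(z - 5). α = 4/(2 - 5) = -4/3, β = 4/(5 - 2) = 4/3
Result: (-4/3)/(z - 2) + (4/3)/(z - 5)


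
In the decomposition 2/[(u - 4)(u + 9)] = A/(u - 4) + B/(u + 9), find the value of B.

Cover-up at u = -9: B = 2/(-9 - 4) = -2/13


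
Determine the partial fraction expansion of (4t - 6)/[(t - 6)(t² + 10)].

At t=6: P = (4·6 - 6)/(6² + 10) = 9/23. Q = -P = -9/23, R = 4 - 6·P = 38/23
Result: (9/23)/(t - 6) - ((9/23)t - 38/23)/(t² + 10)


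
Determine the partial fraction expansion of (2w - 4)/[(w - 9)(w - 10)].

At w=9: α = (2·9 - 4)/(9 - 10) = -14. At w=10: β = (2·10 - 4)/(10 - 9) = 16
Result: -14/(w - 9) + 16/(w - 10)


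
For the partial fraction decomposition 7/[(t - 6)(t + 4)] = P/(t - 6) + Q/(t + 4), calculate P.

Cover-up at t = 6: P = 7/(6 + 4) = 7/10


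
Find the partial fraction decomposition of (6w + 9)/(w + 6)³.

(6w + 9) = A(w + 6)² + B(w + 6) + C. At w = -6: C = 6·(-6) + 9 = -27. Coefficients: A = 0, B = 6
Result: 6/(w + 6)² - 27/(w + 6)³


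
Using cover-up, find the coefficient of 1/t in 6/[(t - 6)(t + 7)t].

Cover t, set t=0: 6/[(0 - 6)(0 + 7)] = -1/7


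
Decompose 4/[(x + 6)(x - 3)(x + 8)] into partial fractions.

Using cover-up method: A = -2/9, B = 4/99, C = 2/11
Result: (-2/9)/(x + 6) + (4/99)/(x - 3) + (2/11)/(x + 8)


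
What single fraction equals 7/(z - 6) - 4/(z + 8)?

Common denominator (z - 6)(z + 8). Numerator: 7(z + 8) - 4(z - 6) = (7z + 56) - (4z - 24) = 3z + 80
Result: (3z + 80)/[(z - 6)(z + 8)]


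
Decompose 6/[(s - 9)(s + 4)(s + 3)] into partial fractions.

Using cover-up method: A = 1/26, B = 6/13, C = -1/2
Result: (1/26)/(s - 9) + (6/13)/(s + 4) - (1/2)/(s + 3)


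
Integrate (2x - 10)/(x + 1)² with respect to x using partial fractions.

Decompose: α = 2, β = 2·(-1) - 10 = -12, so (2x - 10)/(x + 1)² = 2/(x + 1) - 12/(x + 1)². Integrate: ∫ α/(x + 1) dx = 2 ln|(x + 1)|; ∫ β/(x + 1)² dx = 12/(x + 1). Sum: 2 ln|(x + 1)| + 12/(x + 1) + C


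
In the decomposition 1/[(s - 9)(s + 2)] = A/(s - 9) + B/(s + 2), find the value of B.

Cover-up at s = -2: B = 1/(-2 - 9) = -1/11


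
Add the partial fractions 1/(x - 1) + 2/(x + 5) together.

Common denominator (x - 1)(x + 5). Numerator: 1(x + 5) + 2(x - 1) = (x + 5) + (2x - 2) = 3x + 3
Result: (3x + 3)/[(x - 1)(x + 5)]


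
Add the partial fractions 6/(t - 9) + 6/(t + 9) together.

Common denominator (t - 9)(t + 9). Numerator: 6(t + 9) + 6(t - 9) = (6t + 54) + (6t - 54) = 12t
Result: (12t)/[(t - 9)(t + 9)]


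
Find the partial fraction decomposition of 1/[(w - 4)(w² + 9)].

Cover-up at w = 4: α = 1/(4² + 9) = 1/25. Then β = -α = -1/25, γ = -α·(0 + 4) = -4/25
Result: (1/25)/(w - 4) - ((1/25)w + 4/25)/(w² + 9)


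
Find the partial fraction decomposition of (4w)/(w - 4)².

(4w) = A(w - 4) + B. At w = 4: B = 4·4 + 0 = 16. Coeff of w: A = 4
Result: 4/(w - 4) + 16/(w - 4)²


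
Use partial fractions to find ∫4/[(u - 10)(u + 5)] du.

Decompose: 4/[(u - 10)(u + 5)] = (4/15)/(u - 10) - (4/15)/(u + 5). Integrate each term: (4/15) ln|(u - 10)| - (4/15) ln|(u + 5)| + C


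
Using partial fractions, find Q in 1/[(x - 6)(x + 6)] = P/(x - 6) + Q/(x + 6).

Cover-up at x = -6: Q = 1/(-6 - 6) = -1/12


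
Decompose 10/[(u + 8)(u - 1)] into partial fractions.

10/(u + 8)(u - 1) = P/(u + 8) + Q/(u - 1). P = 10/(-8 - 1) = -10/9, Q = 10/(1 + 8) = 10/9
Result: (-10/9)/(u + 8) + (10/9)/(u - 1)


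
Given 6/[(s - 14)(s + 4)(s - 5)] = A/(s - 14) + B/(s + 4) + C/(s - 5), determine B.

Cover-up at s = -4: B = 6/[(-4 - 14)(-4 - 5)] = 6/[(-18)(-9)] = 6/162 = 1/27


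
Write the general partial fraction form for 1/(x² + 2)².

Repeated quadratic factor: (Ax + B)/(x² + 2) + (Cx + D)/(x² + 2)²


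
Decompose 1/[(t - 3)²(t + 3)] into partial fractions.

Cover-up at t=-3: γ = 1/(-3 - 3)² = 1/36. Cover-up at t=3: β = 1/(3 + 3) = 1/6. Comparing t² coeff: α = -γ = -1/36
Result: (-1/36)/(t - 3) + (1/6)/(t - 3)² + (1/36)/(t + 3)


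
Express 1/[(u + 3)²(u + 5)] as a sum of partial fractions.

Cover-up at u=-5: R = 1/(-5 + 3)² = 1/4. Cover-up at u=-3: Q = 1/(-3 + 5) = 1/2. Comparing u² coeff: P = -R = -1/4
Result: (-1/4)/(u + 3) + (1/2)/(u + 3)² + (1/4)/(u + 5)


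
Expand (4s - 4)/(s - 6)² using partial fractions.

(4s - 4) = α(s - 6) + β. At s = 6: β = 4·6 - 4 = 20. Coeff of s: α = 4
Result: 4/(s - 6) + 20/(s - 6)²


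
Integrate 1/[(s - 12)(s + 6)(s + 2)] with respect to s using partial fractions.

Cover-up: P = 1/252, Q = 1/72, R = -1/56. Decomposition: (1/252)/(s - 12) + (1/72)/(s + 6) - (1/56)/(s + 2). Integrate each term: (1/252) ln|(s - 12)| + (1/72) ln|(s + 6)| - (1/56) ln|(s + 2)| + C


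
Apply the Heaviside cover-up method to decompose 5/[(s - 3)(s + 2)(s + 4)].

Cover (s - 3), s=3: α = 5/[(3 + 2)(3 + 4)] = 1/7. Cover (s + 2), s=-2: β = 5/[(-2 - 3)(-2 + 4)] = -1/2. Cover (s + 4), s=-4: γ = 5/[(-4 - 3)(-4 + 2)] = 5/14.
Result: (1/7)/(s - 3) - (1/2)/(s + 2) + (5/14)/(s + 4)


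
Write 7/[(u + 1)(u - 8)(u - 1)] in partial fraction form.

Using cover-up method: α = 7/18, β = 1/9, γ = -1/2
Result: (7/18)/(u + 1) + (1/9)/(u - 8) - (1/2)/(u - 1)


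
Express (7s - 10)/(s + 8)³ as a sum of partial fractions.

(7s - 10) = α(s + 8)² + β(s + 8) + γ. At s = -8: γ = 7·(-8) - 10 = -66. Coefficients: α = 0, β = 7
Result: 7/(s + 8)² - 66/(s + 8)³


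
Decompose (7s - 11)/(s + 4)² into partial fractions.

(7s - 11) = P(s + 4) + Q. At s = -4: Q = 7·(-4) - 11 = -39. Coeff of s: P = 7
Result: 7/(s + 4) - 39/(s + 4)²


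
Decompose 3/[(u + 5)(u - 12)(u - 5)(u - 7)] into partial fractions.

Using Heaviside cover-up: (-1/680)/(u + 5) + (3/595)/(u - 12) + (3/140)/(u - 5) - (1/40)/(u - 7)


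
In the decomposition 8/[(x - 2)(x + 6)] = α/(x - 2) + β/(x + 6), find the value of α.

Cover-up at x = 2: α = 8/(2 + 6) = 8/8 = 1


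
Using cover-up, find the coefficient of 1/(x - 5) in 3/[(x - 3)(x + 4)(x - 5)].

Cover (x - 5), set x=5: 3/[(5 - 3)(5 + 4)] = 1/6


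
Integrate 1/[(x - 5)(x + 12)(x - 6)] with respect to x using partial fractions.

Cover-up: A = -1/17, B = 1/306, C = 1/18. Decomposition: (-1/17)/(x - 5) + (1/306)/(x + 12) + (1/18)/(x - 6). Integrate each term: (-1/17) ln|(x - 5)| + (1/306) ln|(x + 12)| + (1/18) ln|(x - 6)| + C


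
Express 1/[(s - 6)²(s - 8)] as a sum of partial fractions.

Cover-up at s=8: R = 1/(8 - 6)² = 1/4. Cover-up at s=6: Q = 1/(6 - 8) = -1/2. Comparing s² coeff: P = -R = -1/4
Result: (-1/4)/(s - 6) - (1/2)/(s - 6)² + (1/4)/(s - 8)


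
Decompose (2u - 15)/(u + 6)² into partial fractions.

(2u - 15) = α(u + 6) + β. At u = -6: β = 2·(-6) - 15 = -27. Coeff of u: α = 2
Result: 2/(u + 6) - 27/(u + 6)²


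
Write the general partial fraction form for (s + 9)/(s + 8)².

Repeated linear factor: α/(s + 8) + β/(s + 8)²


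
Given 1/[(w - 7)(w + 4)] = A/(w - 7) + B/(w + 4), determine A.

Cover-up at w = 7: A = 1/(7 + 4) = 1/11


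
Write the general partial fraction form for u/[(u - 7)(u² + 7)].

Linear + irreducible quadratic: α/(u - 7) + (βu + γ)/(u² + 7)


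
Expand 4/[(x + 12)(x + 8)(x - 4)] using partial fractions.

Using cover-up method: A = 1/16, B = -1/12, C = 1/48
Result: (1/16)/(x + 12) - (1/12)/(x + 8) + (1/48)/(x - 4)


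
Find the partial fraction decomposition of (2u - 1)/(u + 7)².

(2u - 1) = A(u + 7) + B. At u = -7: B = 2·(-7) - 1 = -15. Coeff of u: A = 2
Result: 2/(u + 7) - 15/(u + 7)²


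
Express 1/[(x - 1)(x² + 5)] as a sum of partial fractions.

Cover-up at x = 1: P = 1/(1² + 5) = 1/6. Then Q = -P = -1/6, R = -P·(0 + 1) = -1/6
Result: (1/6)/(x - 1) - ((1/6)x + 1/6)/(x² + 5)


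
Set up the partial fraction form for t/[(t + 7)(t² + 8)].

Linear + irreducible quadratic: A/(t + 7) + (Bt + C)/(t² + 8)


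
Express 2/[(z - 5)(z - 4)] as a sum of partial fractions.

2/(z - 5)(z - 4) = α/(z - 5) + β/(z - 4). α = 2/(5 - 4) = 2, β = 2/(4 - 5) = -2
Result: 2/(z - 5) - 2/(z - 4)


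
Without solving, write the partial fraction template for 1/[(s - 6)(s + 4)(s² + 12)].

Two linear + quadratic: P/(s - 6) + Q/(s + 4) + (Rs + S)/(s² + 12)


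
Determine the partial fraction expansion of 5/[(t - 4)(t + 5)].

5/(t - 4)(t + 5) = P/(t - 4) + Q/(t + 5). P = 5/(4 + 5) = 5/9, Q = 5/(-5 - 4) = -5/9
Result: (5/9)/(t - 4) - (5/9)/(t + 5)


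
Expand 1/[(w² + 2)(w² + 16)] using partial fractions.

Coefficient matching gives α = γ = 0, β = 1/(16-2) = 1/14, δ = -β = -1/14
Result: (1/14)/(w² + 2) - (1/14)/(w² + 16)


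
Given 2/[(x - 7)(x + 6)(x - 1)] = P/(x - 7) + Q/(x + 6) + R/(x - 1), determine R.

Cover-up at x = 1: R = 2/[(1 - 7)(1 + 6)] = 2/[(-6)(7)] = -2/42 = -1/21


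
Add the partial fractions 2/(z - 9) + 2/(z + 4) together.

Common denominator (z - 9)(z + 4). Numerator: 2(z + 4) + 2(z - 9) = (2z + 8) + (2z - 18) = 4z - 10
Result: (4z - 10)/[(z - 9)(z + 4)]


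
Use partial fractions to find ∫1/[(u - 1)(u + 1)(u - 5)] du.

Cover-up: P = -1/8, Q = 1/12, R = 1/24. Decomposition: (-1/8)/(u - 1) + (1/12)/(u + 1) + (1/24)/(u - 5). Integrate each term: (-1/8) ln|(u - 1)| + (1/12) ln|(u + 1)| + (1/24) ln|(u - 5)| + C


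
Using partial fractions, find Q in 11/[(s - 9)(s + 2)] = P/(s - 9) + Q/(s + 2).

Cover-up at s = -2: Q = 11/(-2 - 9) = -11/11 = -1


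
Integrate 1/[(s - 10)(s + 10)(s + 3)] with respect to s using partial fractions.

Cover-up: α = 1/260, β = 1/140, γ = -1/91. Decomposition: (1/260)/(s - 10) + (1/140)/(s + 10) - (1/91)/(s + 3). Integrate each term: (1/260) ln|(s - 10)| + (1/140) ln|(s + 10)| - (1/91) ln|(s + 3)| + C


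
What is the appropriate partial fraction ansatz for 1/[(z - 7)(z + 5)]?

Distinct linear factors: P/(z - 7) + Q/(z + 5)


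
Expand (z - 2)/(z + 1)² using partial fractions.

(z - 2) = A(z + 1) + B. At z = -1: B = 1·(-1) - 2 = -3. Coeff of z: A = 1
Result: 1/(z + 1) - 3/(z + 1)²


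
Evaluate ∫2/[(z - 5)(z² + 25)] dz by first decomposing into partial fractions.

Cover-up at z=5: A = 2/(5²+25) = 1/25. Coeff matching: B = -1/25, C = -1/5. Decomposition: (1/25)/(z - 5) - ((1/25)z + 1/5)/(z² + 25). Integrate: linear → ln, quadratic → (1/2)ln + arctan: (1/25) ln|(z - 5)| - (1/50) ln(z² + 25) - (1/25) arctan(z/5) + C


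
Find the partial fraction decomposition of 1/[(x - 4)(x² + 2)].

Cover-up at x = 4: P = 1/(4² + 2) = 1/18. Then Q = -P = -1/18, R = -P·(0 + 4) = -2/9
Result: (1/18)/(x - 4) - ((1/18)x + 2/9)/(x² + 2)


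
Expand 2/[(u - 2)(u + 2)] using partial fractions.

2/(u - 2)(u + 2) = α/(u - 2) + β/(u + 2). α = 2/(2 + 2) = 1/2, β = 2/(-2 - 2) = -1/2
Result: (1/2)/(u - 2) - (1/2)/(u + 2)


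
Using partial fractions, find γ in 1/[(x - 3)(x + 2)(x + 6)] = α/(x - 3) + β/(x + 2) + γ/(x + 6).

Cover-up at x = -6: γ = 1/[(-6 - 3)(-6 + 2)] = 1/[(-9)(-4)] = 1/36


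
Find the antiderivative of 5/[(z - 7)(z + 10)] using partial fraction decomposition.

Decompose: 5/[(z - 7)(z + 10)] = (5/17)/(z - 7) - (5/17)/(z + 10). Integrate each term: (5/17) ln|(z - 7)| - (5/17) ln|(z + 10)| + C


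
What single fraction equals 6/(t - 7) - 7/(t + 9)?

Common denominator (t - 7)(t + 9). Numerator: 6(t + 9) - 7(t - 7) = (6t + 54) - (7t - 49) = -t + 103
Result: (-t + 103)/[(t - 7)(t + 9)]


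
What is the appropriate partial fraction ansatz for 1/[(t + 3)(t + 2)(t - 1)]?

Three distinct linear factors: α/(t + 3) + β/(t + 2) + γ/(t - 1)


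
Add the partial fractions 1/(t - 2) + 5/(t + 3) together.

Common denominator (t - 2)(t + 3). Numerator: 1(t + 3) + 5(t - 2) = (t + 3) + (5t - 10) = 6t - 7
Result: (6t - 7)/[(t - 2)(t + 3)]


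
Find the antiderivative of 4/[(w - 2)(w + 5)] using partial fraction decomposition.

Decompose: 4/[(w - 2)(w + 5)] = (4/7)/(w - 2) - (4/7)/(w + 5). Integrate each term: (4/7) ln|(w - 2)| - (4/7) ln|(w + 5)| + C


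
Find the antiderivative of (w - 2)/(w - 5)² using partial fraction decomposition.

Decompose: A = 1, B = 1·5 - 2 = 3, so (w - 2)/(w - 5)² = 1/(w - 5) + 3/(w - 5)². Integrate: ∫ A/(w - 5) dw = ln|(w - 5)|; ∫ B/(w - 5)² dw = -3/(w - 5). Sum: ln|(w - 5)| - 3/(w - 5) + C


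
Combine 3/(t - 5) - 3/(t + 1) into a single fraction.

Common denominator (t - 5)(t + 1). Numerator: 3(t + 1) - 3(t - 5) = (3t + 3) - (3t - 15) = 18
Result: (18)/[(t - 5)(t + 1)]


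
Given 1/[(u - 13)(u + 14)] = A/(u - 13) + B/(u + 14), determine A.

Cover-up at u = 13: A = 1/(13 + 14) = 1/27


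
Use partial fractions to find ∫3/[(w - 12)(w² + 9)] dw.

Cover-up at w=12: P = 3/(12²+9) = 1/51. Coeff matching: Q = -1/51, R = -4/17. Decomposition: (1/51)/(w - 12) - ((1/51)w + 4/17)/(w² + 9). Integrate: linear → ln, quadratic → (1/2)ln + arctan: (1/51) ln|(w - 12)| - (1/102) ln(w² + 9) - (4/51) arctan(w/3) + C


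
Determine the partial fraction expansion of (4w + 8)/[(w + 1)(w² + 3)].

At w=-1: α = (4·(-1) + 8)/((-1)² + 3) = 1. β = -α = -1, γ = 4 - (-1)·α = 5
Result: 1/(w + 1) - (w - 5)/(w² + 3)


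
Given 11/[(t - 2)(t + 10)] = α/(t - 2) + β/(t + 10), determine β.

Cover-up at t = -10: β = 11/(-10 - 2) = -11/12


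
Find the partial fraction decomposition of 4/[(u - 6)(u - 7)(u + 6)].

Using cover-up method: α = -1/3, β = 4/13, γ = 1/39
Result: (-1/3)/(u - 6) + (4/13)/(u - 7) + (1/39)/(u + 6)


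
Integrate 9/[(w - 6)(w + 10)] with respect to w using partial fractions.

Decompose: 9/[(w - 6)(w + 10)] = (9/16)/(w - 6) - (9/16)/(w + 10). Integrate each term: (9/16) ln|(w - 6)| - (9/16) ln|(w + 10)| + C


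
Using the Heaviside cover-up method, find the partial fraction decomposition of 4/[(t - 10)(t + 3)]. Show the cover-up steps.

Cover (t - 10): set t=10, get α = 4/(10 + 3) = 4/13. Cover (t + 3): set t=-3, get β = 4/(-3 - 10) = -4/13.
Result: (4/13)/(t - 10) - (4/13)/(t + 3)


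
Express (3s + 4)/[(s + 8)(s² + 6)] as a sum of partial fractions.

At s=-8: P = (3·(-8) + 4)/((-8)² + 6) = -2/7. Q = -P = 2/7, R = 3 - (-8)·P = 5/7
Result: (-2/7)/(s + 8) + ((2/7)s + 5/7)/(s² + 6)


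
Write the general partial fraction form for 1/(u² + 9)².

Repeated quadratic factor: (αu + β)/(u² + 9) + (γu + δ)/(u² + 9)²


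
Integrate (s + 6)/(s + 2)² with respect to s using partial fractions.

Decompose: α = 1, β = 1·(-2) + 6 = 4, so (s + 6)/(s + 2)² = 1/(s + 2) + 4/(s + 2)². Integrate: ∫ α/(s + 2) ds = ln|(s + 2)|; ∫ β/(s + 2)² ds = -4/(s + 2). Sum: ln|(s + 2)| - 4/(s + 2) + C


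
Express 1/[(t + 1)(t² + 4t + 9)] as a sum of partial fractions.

Cover-up at t = -1: P = 1/((-1)² + 4·(-1) + 9) = 1/6. Then Q = -P = -1/6, R = -P·(4 - 1) = -1/2
Result: (1/6)/(t + 1) - ((1/6)t + 1/2)/(t² + 4t + 9)


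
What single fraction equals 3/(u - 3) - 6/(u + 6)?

Common denominator (u - 3)(u + 6). Numerator: 3(u + 6) - 6(u - 3) = (3u + 18) - (6u - 18) = -3u + 36
Result: (-3u + 36)/[(u - 3)(u + 6)]


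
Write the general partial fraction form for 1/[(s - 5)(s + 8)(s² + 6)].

Two linear + quadratic: A/(s - 5) + B/(s + 8) + (Cs + D)/(s² + 6)


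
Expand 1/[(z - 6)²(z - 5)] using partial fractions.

Cover-up at z=5: C = 1/(5 - 6)² = 1. Cover-up at z=6: B = 1/(6 - 5) = 1. Comparing z² coeff: A = -C = -1
Result: -1/(z - 6) + 1/(z - 6)² + 1/(z - 5)


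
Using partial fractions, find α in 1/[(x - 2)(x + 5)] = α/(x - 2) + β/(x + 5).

Cover-up at x = 2: α = 1/(2 + 5) = 1/7


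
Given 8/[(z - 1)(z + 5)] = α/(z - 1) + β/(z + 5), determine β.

Cover-up at z = -5: β = 8/(-5 - 1) = -8/6 = -4/3


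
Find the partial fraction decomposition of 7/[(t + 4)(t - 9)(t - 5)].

Using cover-up method: α = 7/117, β = 7/52, γ = -7/36
Result: (7/117)/(t + 4) + (7/52)/(t - 9) - (7/36)/(t - 5)


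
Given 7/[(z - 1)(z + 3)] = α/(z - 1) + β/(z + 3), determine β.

Cover-up at z = -3: β = 7/(-3 - 1) = -7/4


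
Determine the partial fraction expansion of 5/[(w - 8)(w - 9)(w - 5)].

Using cover-up method: P = -5/3, Q = 5/4, R = 5/12
Result: (-5/3)/(w - 8) + (5/4)/(w - 9) + (5/12)/(w - 5)


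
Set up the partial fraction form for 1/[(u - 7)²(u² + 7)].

Repeated linear + quadratic: A/(u - 7) + B/(u - 7)² + (Cu + D)/(u² + 7)


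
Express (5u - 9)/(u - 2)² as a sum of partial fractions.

(5u - 9) = α(u - 2) + β. At u = 2: β = 5·2 - 9 = 1. Coeff of u: α = 5
Result: 5/(u - 2) + 1/(u - 2)²


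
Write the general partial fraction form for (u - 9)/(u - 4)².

Repeated linear factor: α/(u - 4) + β/(u - 4)²


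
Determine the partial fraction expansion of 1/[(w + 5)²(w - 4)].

Cover-up at w=4: γ = 1/(4 + 5)² = 1/81. Cover-up at w=-5: β = 1/(-5 - 4) = -1/9. Comparing w² coeff: α = -γ = -1/81
Result: (-1/81)/(w + 5) - (1/9)/(w + 5)² + (1/81)/(w - 4)


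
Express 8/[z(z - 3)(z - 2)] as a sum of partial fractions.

Using cover-up method: P = 4/3, Q = 8/3, R = -4
Result: (4/3)/z + (8/3)/(z - 3) - 4/(z - 2)


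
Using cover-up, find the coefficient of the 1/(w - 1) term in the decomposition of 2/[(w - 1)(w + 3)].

Cover (w - 1), set w=1: 2/((w + 3) at w=1) = 2/(4) = 1/2


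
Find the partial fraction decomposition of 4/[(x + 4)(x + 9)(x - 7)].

Using cover-up method: A = -4/55, B = 1/20, C = 1/44
Result: (-4/55)/(x + 4) + (1/20)/(x + 9) + (1/44)/(x - 7)


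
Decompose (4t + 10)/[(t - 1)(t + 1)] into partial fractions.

At t=1: α = (4·1 + 10)/(1 + 1) = 7. At t=-1: β = (4·(-1) + 10)/(-1 - 1) = -3
Result: 7/(t - 1) - 3/(t + 1)


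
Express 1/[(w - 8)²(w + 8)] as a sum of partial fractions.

Cover-up at w=-8: C = 1/(-8 - 8)² = 1/256. Cover-up at w=8: B = 1/(8 + 8) = 1/16. Comparing w² coeff: A = -C = -1/256
Result: (-1/256)/(w - 8) + (1/16)/(w - 8)² + (1/256)/(w + 8)


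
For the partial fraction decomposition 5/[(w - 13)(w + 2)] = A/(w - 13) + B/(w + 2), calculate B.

Cover-up at w = -2: B = 5/(-2 - 13) = -5/15 = -1/3


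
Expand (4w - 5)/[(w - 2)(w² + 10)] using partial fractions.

At w=2: A = (4·2 - 5)/(2² + 10) = 3/14. B = -A = -3/14, C = 4 - 2·A = 25/7
Result: (3/14)/(w - 2) - ((3/14)w - 25/7)/(w² + 10)


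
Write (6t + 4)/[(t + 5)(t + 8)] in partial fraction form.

At t=-5: P = (6·(-5) + 4)/(-5 + 8) = -26/3. At t=-8: Q = (6·(-8) + 4)/(-8 + 5) = 44/3
Result: (-26/3)/(t + 5) + (44/3)/(t + 8)


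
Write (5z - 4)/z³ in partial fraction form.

(5z - 4) = Az² + Bz + C. At z = 0: C = 5·0 - 4 = -4. Coefficients: A = 0, B = 5
Result: 5/z² - 4/z³


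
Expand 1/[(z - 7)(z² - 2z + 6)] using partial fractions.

Cover-up at z = 7: α = 1/(7² - 2·7 + 6) = 1/41. Then β = -α = -1/41, γ = -α·(-2 + 7) = -5/41
Result: (1/41)/(z - 7) - ((1/41)z + 5/41)/(z² - 2z + 6)


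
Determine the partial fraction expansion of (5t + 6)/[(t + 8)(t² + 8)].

At t=-8: A = (5·(-8) + 6)/((-8)² + 8) = -17/36. B = -A = 17/36, C = 5 - (-8)·A = 11/9
Result: (-17/36)/(t + 8) + ((17/36)t + 11/9)/(t² + 8)


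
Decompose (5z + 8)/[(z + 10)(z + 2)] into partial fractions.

At z=-10: P = (5·(-10) + 8)/(-10 + 2) = 21/4. At z=-2: Q = (5·(-2) + 8)/(-2 + 10) = -1/4
Result: (21/4)/(z + 10) - (1/4)/(z + 2)


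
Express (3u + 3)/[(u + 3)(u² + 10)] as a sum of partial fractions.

At u=-3: P = (3·(-3) + 3)/((-3)² + 10) = -6/19. Q = -P = 6/19, R = 3 - (-3)·P = 39/19
Result: (-6/19)/(u + 3) + ((6/19)u + 39/19)/(u² + 10)


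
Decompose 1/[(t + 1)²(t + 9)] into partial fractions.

Cover-up at t=-9: C = 1/(-9 + 1)² = 1/64. Cover-up at t=-1: B = 1/(-1 + 9) = 1/8. Comparing t² coeff: A = -C = -1/64
Result: (-1/64)/(t + 1) + (1/8)/(t + 1)² + (1/64)/(t + 9)


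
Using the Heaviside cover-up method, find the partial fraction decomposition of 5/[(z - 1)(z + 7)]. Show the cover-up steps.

Cover (z - 1): set z=1, get A = 5/(1 + 7) = 5/8. Cover (z + 7): set z=-7, get B = 5/(-7 - 1) = -5/8.
Result: (5/8)/(z - 1) - (5/8)/(z + 7)


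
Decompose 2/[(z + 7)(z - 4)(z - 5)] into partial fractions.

Using cover-up method: P = 1/66, Q = -2/11, R = 1/6
Result: (1/66)/(z + 7) - (2/11)/(z - 4) + (1/6)/(z - 5)


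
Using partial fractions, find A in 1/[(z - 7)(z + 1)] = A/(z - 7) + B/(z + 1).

Cover-up at z = 7: A = 1/(7 + 1) = 1/8


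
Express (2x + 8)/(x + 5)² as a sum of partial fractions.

(2x + 8) = A(x + 5) + B. At x = -5: B = 2·(-5) + 8 = -2. Coeff of x: A = 2
Result: 2/(x + 5) - 2/(x + 5)²


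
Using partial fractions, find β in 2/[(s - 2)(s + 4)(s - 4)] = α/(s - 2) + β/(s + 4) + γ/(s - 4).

Cover-up at s = -4: β = 2/[(-4 - 2)(-4 - 4)] = 2/[(-6)(-8)] = 2/48 = 1/24


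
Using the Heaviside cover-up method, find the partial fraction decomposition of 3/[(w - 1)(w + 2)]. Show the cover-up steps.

Cover (w - 1): set w=1, get P = 3/(1 + 2) = 1. Cover (w + 2): set w=-2, get Q = 3/(-2 - 1) = -1.
Result: 1/(w - 1) - 1/(w + 2)


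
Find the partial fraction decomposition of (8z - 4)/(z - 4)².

(8z - 4) = P(z - 4) + Q. At z = 4: Q = 8·4 - 4 = 28. Coeff of z: P = 8
Result: 8/(z - 4) + 28/(z - 4)²


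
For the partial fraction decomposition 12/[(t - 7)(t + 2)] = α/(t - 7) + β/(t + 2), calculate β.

Cover-up at t = -2: β = 12/(-2 - 7) = -12/9 = -4/3


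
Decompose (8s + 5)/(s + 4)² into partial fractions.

(8s + 5) = P(s + 4) + Q. At s = -4: Q = 8·(-4) + 5 = -27. Coeff of s: P = 8
Result: 8/(s + 4) - 27/(s + 4)²


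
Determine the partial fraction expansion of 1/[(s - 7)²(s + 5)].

Cover-up at s=-5: R = 1/(-5 - 7)² = 1/144. Cover-up at s=7: Q = 1/(7 + 5) = 1/12. Comparing s² coeff: P = -R = -1/144
Result: (-1/144)/(s - 7) + (1/12)/(s - 7)² + (1/144)/(s + 5)


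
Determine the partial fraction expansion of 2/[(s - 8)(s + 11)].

2/(s - 8)(s + 11) = P/(s - 8) + Q/(s + 11). P = 2/(8 + 11) = 2/19, Q = 2/(-11 - 8) = -2/19
Result: (2/19)/(s - 8) - (2/19)/(s + 11)


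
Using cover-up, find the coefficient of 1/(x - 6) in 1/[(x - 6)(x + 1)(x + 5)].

Cover (x - 6), set x=6: 1/[(6 + 1)(6 + 5)] = 1/77


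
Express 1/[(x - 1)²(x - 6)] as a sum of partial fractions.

Cover-up at x=6: γ = 1/(6 - 1)² = 1/25. Cover-up at x=1: β = 1/(1 - 6) = -1/5. Comparing x² coeff: α = -γ = -1/25
Result: (-1/25)/(x - 1) - (1/5)/(x - 1)² + (1/25)/(x - 6)


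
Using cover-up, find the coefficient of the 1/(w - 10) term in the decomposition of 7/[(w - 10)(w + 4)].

Cover (w - 10), set w=10: 7/((w + 4) at w=10) = 7/(14) = 1/2


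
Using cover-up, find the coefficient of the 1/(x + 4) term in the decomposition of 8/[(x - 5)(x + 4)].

Cover (x + 4), set x=-4: 8/((x - 5) at x=-4) = 8/(-9) = -8/9


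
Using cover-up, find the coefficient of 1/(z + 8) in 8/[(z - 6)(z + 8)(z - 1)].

Cover (z + 8), set z=-8: 8/[(-8 - 6)(-8 - 1)] = 4/63


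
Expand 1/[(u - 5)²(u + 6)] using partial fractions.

Cover-up at u=-6: R = 1/(-6 - 5)² = 1/121. Cover-up at u=5: Q = 1/(5 + 6) = 1/11. Comparing u² coeff: P = -R = -1/121
Result: (-1/121)/(u - 5) + (1/11)/(u - 5)² + (1/121)/(u + 6)


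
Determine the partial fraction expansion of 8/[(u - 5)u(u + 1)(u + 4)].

Using Heaviside cover-up: (4/135)/(u - 5) - (2/5)/u + (4/9)/(u + 1) - (2/27)/(u + 4)


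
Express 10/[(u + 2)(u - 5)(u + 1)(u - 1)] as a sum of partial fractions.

Using Heaviside cover-up: (-10/21)/(u + 2) + (5/84)/(u - 5) + (5/6)/(u + 1) - (5/12)/(u - 1)


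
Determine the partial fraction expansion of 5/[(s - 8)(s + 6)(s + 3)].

Using cover-up method: P = 5/154, Q = 5/42, R = -5/33
Result: (5/154)/(s - 8) + (5/42)/(s + 6) - (5/33)/(s + 3)


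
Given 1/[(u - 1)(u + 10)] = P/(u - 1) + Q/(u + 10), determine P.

Cover-up at u = 1: P = 1/(1 + 10) = 1/11


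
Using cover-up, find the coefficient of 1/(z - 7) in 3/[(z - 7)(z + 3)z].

Cover (z - 7), set z=7: 3/[(7 + 3)(7 - 0)] = 3/70


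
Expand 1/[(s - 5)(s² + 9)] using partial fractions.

Cover-up at s = 5: P = 1/(5² + 9) = 1/34. Then Q = -P = -1/34, R = -P·(0 + 5) = -5/34
Result: (1/34)/(s - 5) - ((1/34)s + 5/34)/(s² + 9)


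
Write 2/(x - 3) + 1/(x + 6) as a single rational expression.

Common denominator (x - 3)(x + 6). Numerator: 2(x + 6) + 1(x - 3) = (2x + 12) + (x - 3) = 3x + 9
Result: (3x + 9)/[(x - 3)(x + 6)]


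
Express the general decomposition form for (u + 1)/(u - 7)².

Repeated linear factor: A/(u - 7) + B/(u - 7)²


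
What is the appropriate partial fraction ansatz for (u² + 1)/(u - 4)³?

Repeated linear factor (power 3): P/(u - 4) + Q/(u - 4)² + R/(u - 4)³


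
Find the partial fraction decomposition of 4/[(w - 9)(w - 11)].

4/(w - 9)(w - 11) = P/(w - 9) + Q/(w - 11). P = 4/(9 - 11) = -2, Q = 4/(11 - 9) = 2
Result: -2/(w - 9) + 2/(w - 11)


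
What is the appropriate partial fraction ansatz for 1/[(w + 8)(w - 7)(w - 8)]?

Three distinct linear factors: A/(w + 8) + B/(w - 7) + C/(w - 8)


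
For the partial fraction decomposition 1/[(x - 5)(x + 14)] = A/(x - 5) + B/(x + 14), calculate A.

Cover-up at x = 5: A = 1/(5 + 14) = 1/19


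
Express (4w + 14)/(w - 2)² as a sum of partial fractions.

(4w + 14) = A(w - 2) + B. At w = 2: B = 4·2 + 14 = 22. Coeff of w: A = 4
Result: 4/(w - 2) + 22/(w - 2)²


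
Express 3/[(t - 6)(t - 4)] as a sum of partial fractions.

3/(t - 6)(t - 4) = P/(t - 6) + Q/(t - 4). P = 3/(6 - 4) = 3/2, Q = 3/(4 - 6) = -3/2
Result: (3/2)/(t - 6) - (3/2)/(t - 4)


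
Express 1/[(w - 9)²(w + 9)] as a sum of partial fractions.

Cover-up at w=-9: C = 1/(-9 - 9)² = 1/324. Cover-up at w=9: B = 1/(9 + 9) = 1/18. Comparing w² coeff: A = -C = -1/324
Result: (-1/324)/(w - 9) + (1/18)/(w - 9)² + (1/324)/(w + 9)


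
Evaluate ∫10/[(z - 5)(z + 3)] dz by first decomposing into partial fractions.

Decompose: 10/[(z - 5)(z + 3)] = (5/4)/(z - 5) - (5/4)/(z + 3). Integrate each term: (5/4) ln|(z - 5)| - (5/4) ln|(z + 3)| + C


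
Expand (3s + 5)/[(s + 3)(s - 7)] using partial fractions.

At s=-3: A = (3·(-3) + 5)/(-3 - 7) = 2/5. At s=7: B = (3·7 + 5)/(7 + 3) = 13/5
Result: (2/5)/(s + 3) + (13/5)/(s - 7)


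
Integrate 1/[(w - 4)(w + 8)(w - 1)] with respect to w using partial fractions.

Cover-up: A = 1/36, B = 1/108, C = -1/27. Decomposition: (1/36)/(w - 4) + (1/108)/(w + 8) - (1/27)/(w - 1). Integrate each term: (1/36) ln|(w - 4)| + (1/108) ln|(w + 8)| - (1/27) ln|(w - 1)| + C


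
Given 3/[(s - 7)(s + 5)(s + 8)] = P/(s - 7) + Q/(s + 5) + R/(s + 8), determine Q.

Cover-up at s = -5: Q = 3/[(-5 - 7)(-5 + 8)] = 3/[(-12)(3)] = -3/36 = -1/12


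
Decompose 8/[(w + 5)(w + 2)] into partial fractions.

8/(w + 5)(w + 2) = α/(w + 5) + β/(w + 2). α = 8/(-5 + 2) = -8/3, β = 8/(-2 + 5) = 8/3
Result: (-8/3)/(w + 5) + (8/3)/(w + 2)


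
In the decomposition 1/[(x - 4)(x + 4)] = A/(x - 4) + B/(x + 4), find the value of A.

Cover-up at x = 4: A = 1/(4 + 4) = 1/8


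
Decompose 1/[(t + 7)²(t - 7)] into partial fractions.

Cover-up at t=7: R = 1/(7 + 7)² = 1/196. Cover-up at t=-7: Q = 1/(-7 - 7) = -1/14. Comparing t² coeff: P = -R = -1/196
Result: (-1/196)/(t + 7) - (1/14)/(t + 7)² + (1/196)/(t - 7)


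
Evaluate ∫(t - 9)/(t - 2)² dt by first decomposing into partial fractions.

Decompose: A = 1, B = 1·2 - 9 = -7, so (t - 9)/(t - 2)² = 1/(t - 2) - 7/(t - 2)². Integrate: ∫ A/(t - 2) dt = ln|(t - 2)|; ∫ B/(t - 2)² dt = 7/(t - 2). Sum: ln|(t - 2)| + 7/(t - 2) + C


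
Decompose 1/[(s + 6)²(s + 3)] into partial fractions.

Cover-up at s=-3: γ = 1/(-3 + 6)² = 1/9. Cover-up at s=-6: β = 1/(-6 + 3) = -1/3. Comparing s² coeff: α = -γ = -1/9
Result: (-1/9)/(s + 6) - (1/3)/(s + 6)² + (1/9)/(s + 3)


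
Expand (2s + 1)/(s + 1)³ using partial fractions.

(2s + 1) = P(s + 1)² + Q(s + 1) + R. At s = -1: R = 2·(-1) + 1 = -1. Coefficients: P = 0, Q = 2
Result: 2/(s + 1)² - 1/(s + 1)³


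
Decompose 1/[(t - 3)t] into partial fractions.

1/(t - 3)t = A/(t - 3) + B/t. A = 1/(3 - 0) = 1/3, B = 1/(0 - 3) = -1/3
Result: (1/3)/(t - 3) - (1/3)/t


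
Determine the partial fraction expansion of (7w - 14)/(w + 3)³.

(7w - 14) = A(w + 3)² + B(w + 3) + C. At w = -3: C = 7·(-3) - 14 = -35. Coefficients: A = 0, B = 7
Result: 7/(w + 3)² - 35/(w + 3)³


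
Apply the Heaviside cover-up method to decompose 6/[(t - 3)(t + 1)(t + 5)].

Cover (t - 3), t=3: P = 6/[(3 + 1)(3 + 5)] = 3/16. Cover (t + 1), t=-1: Q = 6/[(-1 - 3)(-1 + 5)] = -3/8. Cover (t + 5), t=-5: R = 6/[(-5 - 3)(-5 + 1)] = 3/16.
Result: (3/16)/(t - 3) - (3/8)/(t + 1) + (3/16)/(t + 5)


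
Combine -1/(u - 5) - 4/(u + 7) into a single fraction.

Common denominator (u - 5)(u + 7). Numerator: -1(u + 7) - 4(u - 5) = (-u - 7) - (4u - 20) = -5u + 13
Result: (-5u + 13)/[(u - 5)(u + 7)]


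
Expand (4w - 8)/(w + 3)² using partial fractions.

(4w - 8) = P(w + 3) + Q. At w = -3: Q = 4·(-3) - 8 = -20. Coeff of w: P = 4
Result: 4/(w + 3) - 20/(w + 3)²


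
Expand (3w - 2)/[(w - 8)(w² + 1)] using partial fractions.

At w=8: α = (3·8 - 2)/(8² + 1) = 22/65. β = -α = -22/65, γ = 3 - 8·α = 19/65
Result: (22/65)/(w - 8) - ((22/65)w - 19/65)/(w² + 1)


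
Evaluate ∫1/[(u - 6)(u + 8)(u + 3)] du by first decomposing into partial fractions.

Cover-up: α = 1/126, β = 1/70, γ = -1/45. Decomposition: (1/126)/(u - 6) + (1/70)/(u + 8) - (1/45)/(u + 3). Integrate each term: (1/126) ln|(u - 6)| + (1/70) ln|(u + 8)| - (1/45) ln|(u + 3)| + C


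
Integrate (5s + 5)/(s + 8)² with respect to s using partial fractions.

Decompose: α = 5, β = 5·(-8) + 5 = -35, so (5s + 5)/(s + 8)² = 5/(s + 8) - 35/(s + 8)². Integrate: ∫ α/(s + 8) ds = 5 ln|(s + 8)|; ∫ β/(s + 8)² ds = 35/(s + 8). Sum: 5 ln|(s + 8)| + 35/(s + 8) + C


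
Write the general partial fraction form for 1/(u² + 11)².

Repeated quadratic factor: (αu + β)/(u² + 11) + (γu + δ)/(u² + 11)²


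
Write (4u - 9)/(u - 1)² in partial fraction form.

(4u - 9) = α(u - 1) + β. At u = 1: β = 4·1 - 9 = -5. Coeff of u: α = 4
Result: 4/(u - 1) - 5/(u - 1)²


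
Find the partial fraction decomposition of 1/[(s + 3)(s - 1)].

1/(s + 3)(s - 1) = P/(s + 3) + Q/(s - 1). P = 1/(-3 - 1) = -1/4, Q = 1/(1 + 3) = 1/4
Result: (-1/4)/(s + 3) + (1/4)/(s - 1)


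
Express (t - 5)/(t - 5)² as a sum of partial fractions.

(t - 5) = P(t - 5) + Q. At t = 5: Q = 1·5 - 5 = 0. Coeff of t: P = 1
Result: 1/(t - 5)


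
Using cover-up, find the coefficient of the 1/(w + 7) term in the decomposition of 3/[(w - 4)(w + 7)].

Cover (w + 7), set w=-7: 3/((w - 4) at w=-7) = 3/(-11) = -3/11


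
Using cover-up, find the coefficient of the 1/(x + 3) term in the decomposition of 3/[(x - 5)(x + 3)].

Cover (x + 3), set x=-3: 3/((x - 5) at x=-3) = 3/(-8) = -3/8


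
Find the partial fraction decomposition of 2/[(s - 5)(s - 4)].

2/(s - 5)(s - 4) = α/(s - 5) + β/(s - 4). α = 2/(5 - 4) = 2, β = 2/(4 - 5) = -2
Result: 2/(s - 5) - 2/(s - 4)
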